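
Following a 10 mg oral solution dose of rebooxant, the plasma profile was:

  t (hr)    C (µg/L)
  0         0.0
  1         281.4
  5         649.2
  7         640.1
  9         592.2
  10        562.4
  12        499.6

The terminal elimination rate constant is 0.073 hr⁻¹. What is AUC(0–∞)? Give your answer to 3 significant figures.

Trapezoidal AUC_0→12:
  [0→1]: (0.0+281.4)/2 × 1 = 140.7
  [1→5]: (281.4+649.2)/2 × 4 = 1861.2
  [5→7]: (649.2+640.1)/2 × 2 = 1289.3
  [7→9]: (640.1+592.2)/2 × 2 = 1232.3
  [9→10]: (592.2+562.4)/2 × 1 = 577.3
  [10→12]: (562.4+499.6)/2 × 2 = 1062.0
  Sum = 6162.8 µg/L·hr
Extrapolated tail: C_last / k_e = 499.6 / 0.073 = 6843.836
AUC_0→∞ = 6162.8 + 6843.836 = 13006.636 µg/L·hr

AUC = 13000 µg/L·hr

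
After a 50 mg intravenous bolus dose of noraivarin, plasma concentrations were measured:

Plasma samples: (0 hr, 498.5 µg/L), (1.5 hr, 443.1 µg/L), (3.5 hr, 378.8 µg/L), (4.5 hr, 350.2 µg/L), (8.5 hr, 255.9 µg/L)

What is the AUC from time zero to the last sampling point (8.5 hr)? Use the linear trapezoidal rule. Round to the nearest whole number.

AUC = 3105 µg/L·hr

Trapezoidal AUC_0→8.5:
  [0→1.5]: (498.5+443.1)/2 × 1.5 = 706.2
  [1.5→3.5]: (443.1+378.8)/2 × 2 = 821.9
  [3.5→4.5]: (378.8+350.2)/2 × 1 = 364.5
  [4.5→8.5]: (350.2+255.9)/2 × 4 = 1212.2
  Sum = 3104.8 µg/L·hr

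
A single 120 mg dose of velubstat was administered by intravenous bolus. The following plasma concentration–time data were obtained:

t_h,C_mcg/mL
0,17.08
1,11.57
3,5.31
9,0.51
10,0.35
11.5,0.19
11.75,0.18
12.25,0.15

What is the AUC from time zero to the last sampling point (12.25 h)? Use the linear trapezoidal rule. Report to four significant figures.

Trapezoidal AUC_0→12.25:
  [0→1]: (17.08+11.57)/2 × 1 = 14.325
  [1→3]: (11.57+5.31)/2 × 2 = 16.88
  [3→9]: (5.31+0.51)/2 × 6 = 17.46
  [9→10]: (0.51+0.35)/2 × 1 = 0.43
  [10→11.5]: (0.35+0.19)/2 × 1.5 = 0.405
  [11.5→11.75]: (0.19+0.18)/2 × 0.25 = 0.04625
  [11.75→12.25]: (0.18+0.15)/2 × 0.5 = 0.0825
  Sum = 49.62875 mcg/mL·h

AUC = 49.63 mcg/mL·h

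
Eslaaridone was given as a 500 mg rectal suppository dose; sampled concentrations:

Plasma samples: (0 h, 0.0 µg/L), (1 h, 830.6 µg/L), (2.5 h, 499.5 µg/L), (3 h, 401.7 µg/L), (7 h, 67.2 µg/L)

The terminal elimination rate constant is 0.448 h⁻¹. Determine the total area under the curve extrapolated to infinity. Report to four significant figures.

Trapezoidal AUC_0→7:
  [0→1]: (0.0+830.6)/2 × 1 = 415.3
  [1→2.5]: (830.6+499.5)/2 × 1.5 = 997.575
  [2.5→3]: (499.5+401.7)/2 × 0.5 = 225.3
  [3→7]: (401.7+67.2)/2 × 4 = 937.8
  Sum = 2575.975 µg/L·h
Extrapolated tail: C_last / k_e = 67.2 / 0.448 = 150.000
AUC_0→∞ = 2575.975 + 150.000 = 2725.975 µg/L·h

AUC = 2726 µg/L·h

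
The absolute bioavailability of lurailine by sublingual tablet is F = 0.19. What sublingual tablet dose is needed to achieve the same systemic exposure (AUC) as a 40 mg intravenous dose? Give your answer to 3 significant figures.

For equal systemic exposure: F × D_ev = D_iv
D_ev = D_iv / F = 40 / 0.19 = 210.526 mg

D_sublingual = 211 mg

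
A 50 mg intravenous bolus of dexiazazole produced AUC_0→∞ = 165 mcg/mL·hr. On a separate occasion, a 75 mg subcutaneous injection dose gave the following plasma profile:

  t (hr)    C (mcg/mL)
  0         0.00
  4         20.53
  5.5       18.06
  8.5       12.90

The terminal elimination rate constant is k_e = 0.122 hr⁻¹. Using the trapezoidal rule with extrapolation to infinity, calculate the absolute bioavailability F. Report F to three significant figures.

Trapezoidal AUC_0→8.5 (subcutaneous injection):
  [0→4]: (0.00+20.53)/2 × 4 = 41.06
  [4→5.5]: (20.53+18.06)/2 × 1.5 = 28.9425
  [5.5→8.5]: (18.06+12.90)/2 × 3 = 46.44
  Sum = 116.4425 mcg/mL·hr
Tail: C_last/k_e = 12.90/0.122 = 105.738
AUC_0→∞ (subcutaneous injection) = 116.4425 + 105.738 = 222.1805 mcg/mL·hr
F = (AUC_ev/D_ev)/(AUC_iv/D_iv) = (222.1805/75)/(165/50) = 2.96241/3.3 = 0.8977

F = 0.898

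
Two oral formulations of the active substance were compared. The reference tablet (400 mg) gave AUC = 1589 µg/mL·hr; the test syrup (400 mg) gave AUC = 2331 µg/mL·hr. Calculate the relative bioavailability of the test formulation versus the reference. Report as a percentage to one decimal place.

F_rel = 146.7%

F_rel = (AUC_test/D_test) / (AUC_ref/D_ref)
      = (2331/400) / (1589/400)
      = 5.8275 / 3.9725 = 1.4670 = 146.70%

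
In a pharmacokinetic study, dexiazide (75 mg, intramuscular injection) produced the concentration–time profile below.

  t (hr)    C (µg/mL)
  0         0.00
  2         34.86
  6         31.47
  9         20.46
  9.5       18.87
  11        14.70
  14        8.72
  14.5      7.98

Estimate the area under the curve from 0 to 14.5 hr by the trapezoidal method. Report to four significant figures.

Trapezoidal AUC_0→14.5:
  [0→2]: (0.00+34.86)/2 × 2 = 34.86
  [2→6]: (34.86+31.47)/2 × 4 = 132.66
  [6→9]: (31.47+20.46)/2 × 3 = 77.895
  [9→9.5]: (20.46+18.87)/2 × 0.5 = 9.8325
  [9.5→11]: (18.87+14.70)/2 × 1.5 = 25.1775
  [11→14]: (14.70+8.72)/2 × 3 = 35.13
  [14→14.5]: (8.72+7.98)/2 × 0.5 = 4.175
  Sum = 319.73 µg/mL·hr

AUC = 319.7 µg/mL·hr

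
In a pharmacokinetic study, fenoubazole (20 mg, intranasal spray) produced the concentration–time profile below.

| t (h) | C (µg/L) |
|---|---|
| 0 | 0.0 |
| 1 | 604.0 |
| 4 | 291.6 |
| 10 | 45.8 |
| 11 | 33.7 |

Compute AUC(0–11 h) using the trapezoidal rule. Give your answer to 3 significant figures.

Trapezoidal AUC_0→11:
  [0→1]: (0.0+604.0)/2 × 1 = 302.0
  [1→4]: (604.0+291.6)/2 × 3 = 1343.4
  [4→10]: (291.6+45.8)/2 × 6 = 1012.2
  [10→11]: (45.8+33.7)/2 × 1 = 39.75
  Sum = 2697.35 µg/L·h

AUC = 2700 µg/L·h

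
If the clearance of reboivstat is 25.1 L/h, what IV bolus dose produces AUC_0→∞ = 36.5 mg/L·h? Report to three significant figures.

Dose_iv = CL × AUC_0→∞
     = 25.1 × 36.5 = 916.15 mg

Dose = 916 mg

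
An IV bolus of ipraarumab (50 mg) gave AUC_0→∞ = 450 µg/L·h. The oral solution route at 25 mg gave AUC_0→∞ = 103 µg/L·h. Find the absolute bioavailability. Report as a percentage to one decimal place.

F = 45.8%

F = (AUC_ev / D_ev) / (AUC_iv / D_iv)
  = (103/25) / (450/50)
  = 4.12 / 9 = 0.4578
  = 45.78%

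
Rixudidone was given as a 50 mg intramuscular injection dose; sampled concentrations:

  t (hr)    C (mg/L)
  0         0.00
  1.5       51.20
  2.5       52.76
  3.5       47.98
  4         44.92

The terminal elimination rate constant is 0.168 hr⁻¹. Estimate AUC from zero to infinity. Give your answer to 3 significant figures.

Trapezoidal AUC_0→4:
  [0→1.5]: (0.00+51.20)/2 × 1.5 = 38.4
  [1.5→2.5]: (51.20+52.76)/2 × 1 = 51.98
  [2.5→3.5]: (52.76+47.98)/2 × 1 = 50.37
  [3.5→4]: (47.98+44.92)/2 × 0.5 = 23.225
  Sum = 163.975 mg/L·hr
Extrapolated tail: C_last / k_e = 44.92 / 0.168 = 267.381
AUC_0→∞ = 163.975 + 267.381 = 431.356 mg/L·hr

AUC = 431 mg/L·hr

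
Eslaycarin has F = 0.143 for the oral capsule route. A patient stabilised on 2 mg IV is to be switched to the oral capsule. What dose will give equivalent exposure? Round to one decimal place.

For equal systemic exposure: F × D_ev = D_iv
D_ev = D_iv / F = 2 / 0.143 = 13.986 mg

D_oral = 14.0 mg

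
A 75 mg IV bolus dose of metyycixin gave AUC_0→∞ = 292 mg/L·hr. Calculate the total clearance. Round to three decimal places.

CL = 0.257 L/hr

CL = Dose_iv / AUC_0→∞
   = 75 / 292 = 0.256849 L/hr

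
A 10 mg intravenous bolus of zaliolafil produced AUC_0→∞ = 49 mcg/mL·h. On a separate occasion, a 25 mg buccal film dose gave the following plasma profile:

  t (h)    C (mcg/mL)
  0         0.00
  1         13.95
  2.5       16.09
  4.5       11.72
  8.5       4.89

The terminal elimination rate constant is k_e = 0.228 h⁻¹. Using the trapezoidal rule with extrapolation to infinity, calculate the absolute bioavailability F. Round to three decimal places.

F = 0.914

Trapezoidal AUC_0→8.5 (buccal film):
  [0→1]: (0.00+13.95)/2 × 1 = 6.975
  [1→2.5]: (13.95+16.09)/2 × 1.5 = 22.53
  [2.5→4.5]: (16.09+11.72)/2 × 2 = 27.81
  [4.5→8.5]: (11.72+4.89)/2 × 4 = 33.22
  Sum = 90.535 mcg/mL·h
Tail: C_last/k_e = 4.89/0.228 = 21.447
AUC_0→∞ (buccal film) = 90.535 + 21.447 = 111.982 mcg/mL·h
F = (AUC_ev/D_ev)/(AUC_iv/D_iv) = (111.982/25)/(49/10) = 4.47928/4.9 = 0.9141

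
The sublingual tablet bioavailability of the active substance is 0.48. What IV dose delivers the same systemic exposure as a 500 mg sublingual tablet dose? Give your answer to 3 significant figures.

Systemic exposure from an extravascular dose = F × D_ev, so the equivalent IV dose is F × D_ev.
D_iv = F × D_ev = 0.48 × 500 = 240 mg

D_iv = 240 mg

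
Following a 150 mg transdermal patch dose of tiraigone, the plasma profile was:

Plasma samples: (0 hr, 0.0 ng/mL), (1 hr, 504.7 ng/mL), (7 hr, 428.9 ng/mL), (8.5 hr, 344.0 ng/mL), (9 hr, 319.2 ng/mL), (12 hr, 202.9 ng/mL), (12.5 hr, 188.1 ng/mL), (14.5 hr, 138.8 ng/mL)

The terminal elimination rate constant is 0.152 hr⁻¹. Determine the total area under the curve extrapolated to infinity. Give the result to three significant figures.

Trapezoidal AUC_0→14.5:
  [0→1]: (0.0+504.7)/2 × 1 = 252.35
  [1→7]: (504.7+428.9)/2 × 6 = 2800.8
  [7→8.5]: (428.9+344.0)/2 × 1.5 = 579.675
  [8.5→9]: (344.0+319.2)/2 × 0.5 = 165.8
  [9→12]: (319.2+202.9)/2 × 3 = 783.15
  [12→12.5]: (202.9+188.1)/2 × 0.5 = 97.75
  [12.5→14.5]: (188.1+138.8)/2 × 2 = 326.9
  Sum = 5006.425 ng/mL·hr
Extrapolated tail: C_last / k_e = 138.8 / 0.152 = 913.158
AUC_0→∞ = 5006.425 + 913.158 = 5919.583 ng/mL·hr

AUC = 5920 ng/mL·hr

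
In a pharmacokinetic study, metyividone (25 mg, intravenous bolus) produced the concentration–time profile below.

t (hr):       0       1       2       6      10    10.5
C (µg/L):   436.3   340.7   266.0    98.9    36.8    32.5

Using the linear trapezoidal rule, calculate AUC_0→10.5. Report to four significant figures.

AUC = 1710 µg/L·hr

Trapezoidal AUC_0→10.5:
  [0→1]: (436.3+340.7)/2 × 1 = 388.5
  [1→2]: (340.7+266.0)/2 × 1 = 303.35
  [2→6]: (266.0+98.9)/2 × 4 = 729.8
  [6→10]: (98.9+36.8)/2 × 4 = 271.4
  [10→10.5]: (36.8+32.5)/2 × 0.5 = 17.325
  Sum = 1710.375 µg/L·hr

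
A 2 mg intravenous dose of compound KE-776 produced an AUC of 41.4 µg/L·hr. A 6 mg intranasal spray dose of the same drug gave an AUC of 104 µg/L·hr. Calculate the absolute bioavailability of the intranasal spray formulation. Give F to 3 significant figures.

F = (AUC_ev / D_ev) / (AUC_iv / D_iv)
  = (104/6) / (41.4/2)
  = 17.3333 / 20.7 = 0.8374

F = 0.837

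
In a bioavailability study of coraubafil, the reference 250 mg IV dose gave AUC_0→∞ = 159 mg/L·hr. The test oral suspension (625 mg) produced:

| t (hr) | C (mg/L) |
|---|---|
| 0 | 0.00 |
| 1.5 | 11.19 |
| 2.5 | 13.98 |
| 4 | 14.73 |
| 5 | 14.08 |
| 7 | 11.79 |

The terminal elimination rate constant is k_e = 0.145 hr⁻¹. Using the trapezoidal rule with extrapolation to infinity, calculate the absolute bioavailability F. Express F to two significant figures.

F = 0.41

Trapezoidal AUC_0→7 (oral suspension):
  [0→1.5]: (0.00+11.19)/2 × 1.5 = 8.3925
  [1.5→2.5]: (11.19+13.98)/2 × 1 = 12.585
  [2.5→4]: (13.98+14.73)/2 × 1.5 = 21.5325
  [4→5]: (14.73+14.08)/2 × 1 = 14.405
  [5→7]: (14.08+11.79)/2 × 2 = 25.87
  Sum = 82.785 mg/L·hr
Tail: C_last/k_e = 11.79/0.145 = 81.310
AUC_0→∞ (oral suspension) = 82.785 + 81.310 = 164.095 mg/L·hr
F = (AUC_ev/D_ev)/(AUC_iv/D_iv) = (164.095/625)/(159/250) = 0.262552/0.636 = 0.4128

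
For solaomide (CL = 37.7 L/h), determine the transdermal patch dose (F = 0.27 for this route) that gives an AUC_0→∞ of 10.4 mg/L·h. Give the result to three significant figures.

Dose = 1450 mg

Dose = CL × AUC_0→∞ / F
     = 37.7 × 10.4 / 0.27 = 1452.15 mg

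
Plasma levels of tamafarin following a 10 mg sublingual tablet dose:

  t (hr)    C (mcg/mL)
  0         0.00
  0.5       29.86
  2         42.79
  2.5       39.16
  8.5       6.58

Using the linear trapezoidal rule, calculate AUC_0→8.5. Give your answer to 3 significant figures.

Trapezoidal AUC_0→8.5:
  [0→0.5]: (0.00+29.86)/2 × 0.5 = 7.465
  [0.5→2]: (29.86+42.79)/2 × 1.5 = 54.4875
  [2→2.5]: (42.79+39.16)/2 × 0.5 = 20.4875
  [2.5→8.5]: (39.16+6.58)/2 × 6 = 137.22
  Sum = 219.66 mcg/mL·hr

AUC = 220 mcg/mL·hr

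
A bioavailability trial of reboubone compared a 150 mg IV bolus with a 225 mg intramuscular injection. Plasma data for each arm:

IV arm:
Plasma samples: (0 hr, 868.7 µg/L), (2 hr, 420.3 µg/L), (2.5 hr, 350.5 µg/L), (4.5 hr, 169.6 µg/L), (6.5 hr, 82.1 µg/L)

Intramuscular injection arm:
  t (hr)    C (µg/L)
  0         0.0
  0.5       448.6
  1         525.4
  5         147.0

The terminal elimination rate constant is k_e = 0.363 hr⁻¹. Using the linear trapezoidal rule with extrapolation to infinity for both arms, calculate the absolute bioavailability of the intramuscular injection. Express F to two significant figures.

F = 0.57

Trapezoidal AUC_0→6.5 (IV):
  [0→2]: (868.7+420.3)/2 × 2 = 1289.0
  [2→2.5]: (420.3+350.5)/2 × 0.5 = 192.7
  [2.5→4.5]: (350.5+169.6)/2 × 2 = 520.1
  [4.5→6.5]: (169.6+82.1)/2 × 2 = 251.7
  Sum = 2253.5 µg/L·hr
IV tail: 82.1/0.363 = 226.171; AUC_iv,0→∞ = 2253.5 + 226.171 = 2479.671 µg/L·hr
Trapezoidal AUC_0→5 (intramuscular injection):
  [0→0.5]: (0.0+448.6)/2 × 0.5 = 112.15
  [0.5→1]: (448.6+525.4)/2 × 0.5 = 243.5
  [1→5]: (525.4+147.0)/2 × 4 = 1344.8
  Sum = 1700.45 µg/L·hr
intramuscular injection tail: 147.0/0.363 = 404.959; AUC_ev,0→∞ = 1700.45 + 404.959 = 2105.409 µg/L·hr
F = (AUC_ev/D_ev)/(AUC_iv/D_iv) = (2105.409/225)/(2479.671/150) = 9.35737/16.53114 = 0.5660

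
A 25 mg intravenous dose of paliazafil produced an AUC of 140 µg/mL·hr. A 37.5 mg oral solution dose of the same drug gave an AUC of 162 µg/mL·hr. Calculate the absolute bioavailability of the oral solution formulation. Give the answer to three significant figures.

F = 0.771

F = (AUC_ev / D_ev) / (AUC_iv / D_iv)
  = (162/37.5) / (140/25)
  = 4.32 / 5.6 = 0.7714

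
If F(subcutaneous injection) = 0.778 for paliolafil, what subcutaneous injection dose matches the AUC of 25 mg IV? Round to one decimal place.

D_subcutaneous = 32.1 mg

For equal systemic exposure: F × D_ev = D_iv
D_ev = D_iv / F = 25 / 0.778 = 32.1337 mg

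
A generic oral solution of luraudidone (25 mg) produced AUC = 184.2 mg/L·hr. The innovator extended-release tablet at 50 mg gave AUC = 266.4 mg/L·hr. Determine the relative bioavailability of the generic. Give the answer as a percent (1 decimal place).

F_rel = 138.3%

F_rel = (AUC_test/D_test) / (AUC_ref/D_ref)
      = (184.2/25) / (266.4/50)
      = 7.368 / 5.328 = 1.3829 = 138.29%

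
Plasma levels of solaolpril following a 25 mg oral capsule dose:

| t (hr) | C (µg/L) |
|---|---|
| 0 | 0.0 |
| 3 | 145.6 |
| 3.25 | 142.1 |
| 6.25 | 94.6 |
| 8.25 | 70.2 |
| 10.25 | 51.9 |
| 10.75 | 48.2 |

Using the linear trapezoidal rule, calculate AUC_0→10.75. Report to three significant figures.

Trapezoidal AUC_0→10.75:
  [0→3]: (0.0+145.6)/2 × 3 = 218.4
  [3→3.25]: (145.6+142.1)/2 × 0.25 = 35.9625
  [3.25→6.25]: (142.1+94.6)/2 × 3 = 355.05
  [6.25→8.25]: (94.6+70.2)/2 × 2 = 164.8
  [8.25→10.25]: (70.2+51.9)/2 × 2 = 122.1
  [10.25→10.75]: (51.9+48.2)/2 × 0.5 = 25.025
  Sum = 921.3375 µg/L·hr

AUC = 921 µg/L·hr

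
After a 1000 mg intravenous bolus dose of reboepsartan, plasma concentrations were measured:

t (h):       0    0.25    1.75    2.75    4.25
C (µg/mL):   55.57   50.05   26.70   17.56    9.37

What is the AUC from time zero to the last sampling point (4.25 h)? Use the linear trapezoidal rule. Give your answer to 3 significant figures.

Trapezoidal AUC_0→4.25:
  [0→0.25]: (55.57+50.05)/2 × 0.25 = 13.2025
  [0.25→1.75]: (50.05+26.70)/2 × 1.5 = 57.5625
  [1.75→2.75]: (26.70+17.56)/2 × 1 = 22.13
  [2.75→4.25]: (17.56+9.37)/2 × 1.5 = 20.1975
  Sum = 113.0925 µg/mL·h

AUC = 113 µg/mL·h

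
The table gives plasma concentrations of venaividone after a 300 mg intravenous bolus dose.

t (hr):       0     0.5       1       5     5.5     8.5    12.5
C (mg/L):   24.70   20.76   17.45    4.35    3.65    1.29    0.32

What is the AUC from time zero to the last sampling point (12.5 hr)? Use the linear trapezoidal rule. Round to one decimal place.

Trapezoidal AUC_0→12.5:
  [0→0.5]: (24.70+20.76)/2 × 0.5 = 11.365
  [0.5→1]: (20.76+17.45)/2 × 0.5 = 9.5525
  [1→5]: (17.45+4.35)/2 × 4 = 43.6
  [5→5.5]: (4.35+3.65)/2 × 0.5 = 2.0
  [5.5→8.5]: (3.65+1.29)/2 × 3 = 7.41
  [8.5→12.5]: (1.29+0.32)/2 × 4 = 3.22
  Sum = 77.1475 mg/L·hr

AUC = 77.1 mg/L·hr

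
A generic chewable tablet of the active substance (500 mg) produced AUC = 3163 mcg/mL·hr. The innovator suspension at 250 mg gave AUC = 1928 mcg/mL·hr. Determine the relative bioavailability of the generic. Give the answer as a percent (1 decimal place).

F_rel = 82.0%

F_rel = (AUC_test/D_test) / (AUC_ref/D_ref)
      = (3163/500) / (1928/250)
      = 6.326 / 7.712 = 0.8203 = 82.03%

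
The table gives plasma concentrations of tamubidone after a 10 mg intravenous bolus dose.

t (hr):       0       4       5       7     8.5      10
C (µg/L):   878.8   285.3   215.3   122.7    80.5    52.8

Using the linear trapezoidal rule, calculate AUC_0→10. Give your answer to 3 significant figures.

AUC = 3170 µg/L·hr

Trapezoidal AUC_0→10:
  [0→4]: (878.8+285.3)/2 × 4 = 2328.2
  [4→5]: (285.3+215.3)/2 × 1 = 250.3
  [5→7]: (215.3+122.7)/2 × 2 = 338.0
  [7→8.5]: (122.7+80.5)/2 × 1.5 = 152.4
  [8.5→10]: (80.5+52.8)/2 × 1.5 = 99.975
  Sum = 3168.875 µg/L·hr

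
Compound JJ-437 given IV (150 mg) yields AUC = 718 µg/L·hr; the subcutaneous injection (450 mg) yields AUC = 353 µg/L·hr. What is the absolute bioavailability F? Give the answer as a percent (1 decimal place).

F = (AUC_ev / D_ev) / (AUC_iv / D_iv)
  = (353/450) / (718/150)
  = 0.784444 / 4.78667 = 0.1639
  = 16.39%

F = 16.4%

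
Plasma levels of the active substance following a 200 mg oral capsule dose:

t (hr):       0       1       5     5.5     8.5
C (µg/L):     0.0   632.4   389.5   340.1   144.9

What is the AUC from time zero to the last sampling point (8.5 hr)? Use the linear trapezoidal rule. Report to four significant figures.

AUC = 3270 µg/L·hr

Trapezoidal AUC_0→8.5:
  [0→1]: (0.0+632.4)/2 × 1 = 316.2
  [1→5]: (632.4+389.5)/2 × 4 = 2043.8
  [5→5.5]: (389.5+340.1)/2 × 0.5 = 182.4
  [5.5→8.5]: (340.1+144.9)/2 × 3 = 727.5
  Sum = 3269.9 µg/L·hr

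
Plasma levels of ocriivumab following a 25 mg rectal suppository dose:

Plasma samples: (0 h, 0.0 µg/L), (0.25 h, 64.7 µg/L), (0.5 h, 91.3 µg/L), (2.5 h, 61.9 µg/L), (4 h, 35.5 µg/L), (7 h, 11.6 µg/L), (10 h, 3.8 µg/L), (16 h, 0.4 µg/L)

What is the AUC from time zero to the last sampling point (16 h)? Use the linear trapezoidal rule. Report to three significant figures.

Trapezoidal AUC_0→16:
  [0→0.25]: (0.0+64.7)/2 × 0.25 = 8.0875
  [0.25→0.5]: (64.7+91.3)/2 × 0.25 = 19.5
  [0.5→2.5]: (91.3+61.9)/2 × 2 = 153.2
  [2.5→4]: (61.9+35.5)/2 × 1.5 = 73.05
  [4→7]: (35.5+11.6)/2 × 3 = 70.65
  [7→10]: (11.6+3.8)/2 × 3 = 23.1
  [10→16]: (3.8+0.4)/2 × 6 = 12.6
  Sum = 360.1875 µg/L·h

AUC = 360 µg/L·h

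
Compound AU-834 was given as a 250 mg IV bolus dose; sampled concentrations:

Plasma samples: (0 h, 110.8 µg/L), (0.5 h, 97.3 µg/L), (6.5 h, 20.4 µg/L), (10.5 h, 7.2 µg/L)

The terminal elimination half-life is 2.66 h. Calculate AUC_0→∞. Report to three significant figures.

Trapezoidal AUC_0→10.5:
  [0→0.5]: (110.8+97.3)/2 × 0.5 = 52.025
  [0.5→6.5]: (97.3+20.4)/2 × 6 = 353.1
  [6.5→10.5]: (20.4+7.2)/2 × 4 = 55.2
  Sum = 460.325 µg/L·h
k_e = ln2 / t½ = 0.693147 / 2.66 = 0.2606 h^-1
Extrapolated tail: C_last / k_e = 7.2 / 0.2606 = 27.629
AUC_0→∞ = 460.325 + 27.629 = 487.954 µg/L·h

AUC = 488 µg/L·h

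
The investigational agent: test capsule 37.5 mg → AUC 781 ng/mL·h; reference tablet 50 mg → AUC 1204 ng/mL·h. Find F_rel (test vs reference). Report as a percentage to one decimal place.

F_rel = 86.5%

F_rel = (AUC_test/D_test) / (AUC_ref/D_ref)
      = (781/37.5) / (1204/50)
      = 20.8267 / 24.08 = 0.8649 = 86.49%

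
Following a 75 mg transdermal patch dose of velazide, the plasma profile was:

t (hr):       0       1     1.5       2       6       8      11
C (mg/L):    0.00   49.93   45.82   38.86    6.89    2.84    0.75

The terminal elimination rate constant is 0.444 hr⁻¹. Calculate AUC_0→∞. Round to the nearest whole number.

Trapezoidal AUC_0→11:
  [0→1]: (0.00+49.93)/2 × 1 = 24.965
  [1→1.5]: (49.93+45.82)/2 × 0.5 = 23.9375
  [1.5→2]: (45.82+38.86)/2 × 0.5 = 21.17
  [2→6]: (38.86+6.89)/2 × 4 = 91.5
  [6→8]: (6.89+2.84)/2 × 2 = 9.73
  [8→11]: (2.84+0.75)/2 × 3 = 5.385
  Sum = 176.6875 mg/L·hr
Extrapolated tail: C_last / k_e = 0.75 / 0.444 = 1.689
AUC_0→∞ = 176.6875 + 1.689 = 178.3765 mg/L·hr

AUC = 178 mg/L·hr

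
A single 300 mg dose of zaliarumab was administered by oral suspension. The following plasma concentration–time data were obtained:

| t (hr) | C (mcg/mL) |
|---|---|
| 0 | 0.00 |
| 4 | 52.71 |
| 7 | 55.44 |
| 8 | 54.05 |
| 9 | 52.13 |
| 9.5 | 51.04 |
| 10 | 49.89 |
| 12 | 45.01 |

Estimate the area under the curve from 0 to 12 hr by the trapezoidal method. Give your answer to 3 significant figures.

Trapezoidal AUC_0→12:
  [0→4]: (0.00+52.71)/2 × 4 = 105.42
  [4→7]: (52.71+55.44)/2 × 3 = 162.225
  [7→8]: (55.44+54.05)/2 × 1 = 54.745
  [8→9]: (54.05+52.13)/2 × 1 = 53.09
  [9→9.5]: (52.13+51.04)/2 × 0.5 = 25.7925
  [9.5→10]: (51.04+49.89)/2 × 0.5 = 25.2325
  [10→12]: (49.89+45.01)/2 × 2 = 94.9
  Sum = 521.405 mcg/mL·hr

AUC = 521 mcg/mL·hr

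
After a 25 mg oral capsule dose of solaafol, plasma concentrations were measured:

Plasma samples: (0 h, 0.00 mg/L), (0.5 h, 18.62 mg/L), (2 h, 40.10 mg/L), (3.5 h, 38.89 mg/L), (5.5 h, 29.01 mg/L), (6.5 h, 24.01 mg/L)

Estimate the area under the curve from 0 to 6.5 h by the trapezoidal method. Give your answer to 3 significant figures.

AUC = 202 mg/L·h

Trapezoidal AUC_0→6.5:
  [0→0.5]: (0.00+18.62)/2 × 0.5 = 4.655
  [0.5→2]: (18.62+40.10)/2 × 1.5 = 44.04
  [2→3.5]: (40.10+38.89)/2 × 1.5 = 59.2425
  [3.5→5.5]: (38.89+29.01)/2 × 2 = 67.9
  [5.5→6.5]: (29.01+24.01)/2 × 1 = 26.51
  Sum = 202.3475 mg/L·h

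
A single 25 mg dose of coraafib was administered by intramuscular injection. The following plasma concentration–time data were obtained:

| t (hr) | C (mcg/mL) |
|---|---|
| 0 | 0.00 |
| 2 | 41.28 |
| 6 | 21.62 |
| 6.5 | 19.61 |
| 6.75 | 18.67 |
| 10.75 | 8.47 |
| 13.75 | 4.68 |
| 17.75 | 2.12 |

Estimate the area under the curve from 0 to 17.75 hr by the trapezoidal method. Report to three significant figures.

Trapezoidal AUC_0→17.75:
  [0→2]: (0.00+41.28)/2 × 2 = 41.28
  [2→6]: (41.28+21.62)/2 × 4 = 125.8
  [6→6.5]: (21.62+19.61)/2 × 0.5 = 10.3075
  [6.5→6.75]: (19.61+18.67)/2 × 0.25 = 4.785
  [6.75→10.75]: (18.67+8.47)/2 × 4 = 54.28
  [10.75→13.75]: (8.47+4.68)/2 × 3 = 19.725
  [13.75→17.75]: (4.68+2.12)/2 × 4 = 13.6
  Sum = 269.7775 mcg/mL·hr

AUC = 270 mcg/mL·hr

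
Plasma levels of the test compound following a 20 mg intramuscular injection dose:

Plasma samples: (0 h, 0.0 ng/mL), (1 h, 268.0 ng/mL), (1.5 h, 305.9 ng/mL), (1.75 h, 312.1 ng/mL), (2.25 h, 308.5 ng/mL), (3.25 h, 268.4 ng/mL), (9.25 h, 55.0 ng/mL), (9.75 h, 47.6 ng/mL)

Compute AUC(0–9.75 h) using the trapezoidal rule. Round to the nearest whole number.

Trapezoidal AUC_0→9.75:
  [0→1]: (0.0+268.0)/2 × 1 = 134.0
  [1→1.5]: (268.0+305.9)/2 × 0.5 = 143.475
  [1.5→1.75]: (305.9+312.1)/2 × 0.25 = 77.25
  [1.75→2.25]: (312.1+308.5)/2 × 0.5 = 155.15
  [2.25→3.25]: (308.5+268.4)/2 × 1 = 288.45
  [3.25→9.25]: (268.4+55.0)/2 × 6 = 970.2
  [9.25→9.75]: (55.0+47.6)/2 × 0.5 = 25.65
  Sum = 1794.175 ng/mL·h

AUC = 1794 ng/mL·h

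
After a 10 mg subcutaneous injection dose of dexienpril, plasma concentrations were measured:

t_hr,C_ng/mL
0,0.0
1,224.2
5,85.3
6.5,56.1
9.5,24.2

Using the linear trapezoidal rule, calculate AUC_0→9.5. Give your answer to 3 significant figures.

Trapezoidal AUC_0→9.5:
  [0→1]: (0.0+224.2)/2 × 1 = 112.1
  [1→5]: (224.2+85.3)/2 × 4 = 619.0
  [5→6.5]: (85.3+56.1)/2 × 1.5 = 106.05
  [6.5→9.5]: (56.1+24.2)/2 × 3 = 120.45
  Sum = 957.6 ng/mL·hr

AUC = 958 ng/mL·hr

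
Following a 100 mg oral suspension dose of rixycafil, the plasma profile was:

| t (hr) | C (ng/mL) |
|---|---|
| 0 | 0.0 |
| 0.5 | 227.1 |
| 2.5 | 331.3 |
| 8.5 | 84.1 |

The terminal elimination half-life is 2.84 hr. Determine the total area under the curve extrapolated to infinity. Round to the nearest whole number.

AUC = 2206 ng/mL·hr

Trapezoidal AUC_0→8.5:
  [0→0.5]: (0.0+227.1)/2 × 0.5 = 56.775
  [0.5→2.5]: (227.1+331.3)/2 × 2 = 558.4
  [2.5→8.5]: (331.3+84.1)/2 × 6 = 1246.2
  Sum = 1861.375 ng/mL·hr
k_e = ln2 / t½ = 0.693147 / 2.84 = 0.2441 hr^-1
Extrapolated tail: C_last / k_e = 84.1 / 0.2441 = 344.531
AUC_0→∞ = 1861.375 + 344.531 = 2205.906 ng/mL·hr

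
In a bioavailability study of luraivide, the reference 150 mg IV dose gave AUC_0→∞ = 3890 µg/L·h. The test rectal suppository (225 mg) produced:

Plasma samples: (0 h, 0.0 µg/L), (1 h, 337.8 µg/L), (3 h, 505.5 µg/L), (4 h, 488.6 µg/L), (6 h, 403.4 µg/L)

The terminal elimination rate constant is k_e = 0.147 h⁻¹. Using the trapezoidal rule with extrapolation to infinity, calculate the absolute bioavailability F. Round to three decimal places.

F = 0.882

Trapezoidal AUC_0→6 (rectal suppository):
  [0→1]: (0.0+337.8)/2 × 1 = 168.9
  [1→3]: (337.8+505.5)/2 × 2 = 843.3
  [3→4]: (505.5+488.6)/2 × 1 = 497.05
  [4→6]: (488.6+403.4)/2 × 2 = 892.0
  Sum = 2401.25 µg/L·h
Tail: C_last/k_e = 403.4/0.147 = 2744.218
AUC_0→∞ (rectal suppository) = 2401.25 + 2744.218 = 5145.468 µg/L·h
F = (AUC_ev/D_ev)/(AUC_iv/D_iv) = (5145.468/225)/(3890/150) = 22.8687/25.9333 = 0.8818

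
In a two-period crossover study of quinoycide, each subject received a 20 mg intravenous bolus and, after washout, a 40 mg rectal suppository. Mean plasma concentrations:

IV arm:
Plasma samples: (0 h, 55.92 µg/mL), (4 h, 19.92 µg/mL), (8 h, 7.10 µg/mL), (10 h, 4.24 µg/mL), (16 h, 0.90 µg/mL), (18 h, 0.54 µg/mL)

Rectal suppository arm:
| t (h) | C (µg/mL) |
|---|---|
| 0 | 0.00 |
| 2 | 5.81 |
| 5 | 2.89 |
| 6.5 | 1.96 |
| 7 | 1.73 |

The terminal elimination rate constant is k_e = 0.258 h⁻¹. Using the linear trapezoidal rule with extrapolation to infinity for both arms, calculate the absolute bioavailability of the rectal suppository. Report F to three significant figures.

Trapezoidal AUC_0→18 (IV):
  [0→4]: (55.92+19.92)/2 × 4 = 151.68
  [4→8]: (19.92+7.10)/2 × 4 = 54.04
  [8→10]: (7.10+4.24)/2 × 2 = 11.34
  [10→16]: (4.24+0.90)/2 × 6 = 15.42
  [16→18]: (0.90+0.54)/2 × 2 = 1.44
  Sum = 233.92 µg/mL·h
IV tail: 0.54/0.258 = 2.093; AUC_iv,0→∞ = 233.92 + 2.093 = 236.013 µg/mL·h
Trapezoidal AUC_0→7 (rectal suppository):
  [0→2]: (0.00+5.81)/2 × 2 = 5.81
  [2→5]: (5.81+2.89)/2 × 3 = 13.05
  [5→6.5]: (2.89+1.96)/2 × 1.5 = 3.6375
  [6.5→7]: (1.96+1.73)/2 × 0.5 = 0.9225
  Sum = 23.42 µg/mL·h
rectal suppository tail: 1.73/0.258 = 6.705; AUC_ev,0→∞ = 23.42 + 6.705 = 30.125 µg/mL·h
F = (AUC_ev/D_ev)/(AUC_iv/D_iv) = (30.125/40)/(236.013/20) = 0.753125/11.80065 = 0.0638

F = 0.0638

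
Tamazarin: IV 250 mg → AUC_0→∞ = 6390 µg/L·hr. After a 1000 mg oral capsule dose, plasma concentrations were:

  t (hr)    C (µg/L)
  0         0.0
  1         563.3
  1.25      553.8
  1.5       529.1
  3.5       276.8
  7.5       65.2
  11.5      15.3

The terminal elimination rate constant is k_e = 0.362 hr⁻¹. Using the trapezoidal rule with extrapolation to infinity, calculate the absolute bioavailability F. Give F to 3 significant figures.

F = 0.0880

Trapezoidal AUC_0→11.5 (oral capsule):
  [0→1]: (0.0+563.3)/2 × 1 = 281.65
  [1→1.25]: (563.3+553.8)/2 × 0.25 = 139.6375
  [1.25→1.5]: (553.8+529.1)/2 × 0.25 = 135.3625
  [1.5→3.5]: (529.1+276.8)/2 × 2 = 805.9
  [3.5→7.5]: (276.8+65.2)/2 × 4 = 684.0
  [7.5→11.5]: (65.2+15.3)/2 × 4 = 161.0
  Sum = 2207.55 µg/L·hr
Tail: C_last/k_e = 15.3/0.362 = 42.265
AUC_0→∞ (oral capsule) = 2207.55 + 42.265 = 2249.815 µg/L·hr
F = (AUC_ev/D_ev)/(AUC_iv/D_iv) = (2249.815/1000)/(6390/250) = 2.249815/25.56 = 0.0880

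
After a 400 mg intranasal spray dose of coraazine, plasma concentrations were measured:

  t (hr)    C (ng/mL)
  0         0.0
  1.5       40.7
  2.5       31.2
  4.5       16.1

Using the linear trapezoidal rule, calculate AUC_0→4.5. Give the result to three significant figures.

AUC = 114 ng/mL·hr

Trapezoidal AUC_0→4.5:
  [0→1.5]: (0.0+40.7)/2 × 1.5 = 30.525
  [1.5→2.5]: (40.7+31.2)/2 × 1 = 35.95
  [2.5→4.5]: (31.2+16.1)/2 × 2 = 47.3
  Sum = 113.775 ng/mL·hr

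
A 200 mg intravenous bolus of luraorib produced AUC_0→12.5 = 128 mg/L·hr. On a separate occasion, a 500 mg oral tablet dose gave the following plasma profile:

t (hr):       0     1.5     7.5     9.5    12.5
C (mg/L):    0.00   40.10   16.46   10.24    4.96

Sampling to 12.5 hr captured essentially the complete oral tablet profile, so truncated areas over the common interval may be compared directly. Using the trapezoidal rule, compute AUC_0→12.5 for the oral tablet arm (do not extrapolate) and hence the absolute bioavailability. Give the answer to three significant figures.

F = 0.779

Trapezoidal AUC_0→12.5 (oral tablet):
  [0→1.5]: (0.00+40.10)/2 × 1.5 = 30.075
  [1.5→7.5]: (40.10+16.46)/2 × 6 = 169.68
  [7.5→9.5]: (16.46+10.24)/2 × 2 = 26.7
  [9.5→12.5]: (10.24+4.96)/2 × 3 = 22.8
  Sum = 249.255 mg/L·hr
F = (AUC_ev/D_ev)/(AUC_iv/D_iv) = (249.255/500)/(128/200) = 0.49851/0.64 = 0.7789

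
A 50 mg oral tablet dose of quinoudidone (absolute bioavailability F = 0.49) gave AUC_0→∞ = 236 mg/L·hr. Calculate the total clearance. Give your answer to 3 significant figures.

CL = F × Dose / AUC_0→∞
   = 0.49 × 50 / 236 = 0.103814 L/hr

CL = 0.104 L/hr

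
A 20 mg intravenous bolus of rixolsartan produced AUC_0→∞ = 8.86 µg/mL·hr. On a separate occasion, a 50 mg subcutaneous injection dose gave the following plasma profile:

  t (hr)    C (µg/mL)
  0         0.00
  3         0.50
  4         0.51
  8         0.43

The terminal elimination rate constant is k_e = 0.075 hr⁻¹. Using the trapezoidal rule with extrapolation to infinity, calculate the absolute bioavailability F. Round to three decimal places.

F = 0.400

Trapezoidal AUC_0→8 (subcutaneous injection):
  [0→3]: (0.00+0.50)/2 × 3 = 0.75
  [3→4]: (0.50+0.51)/2 × 1 = 0.505
  [4→8]: (0.51+0.43)/2 × 4 = 1.88
  Sum = 3.135 µg/mL·hr
Tail: C_last/k_e = 0.43/0.075 = 5.733
AUC_0→∞ (subcutaneous injection) = 3.135 + 5.733 = 8.868 µg/mL·hr
F = (AUC_ev/D_ev)/(AUC_iv/D_iv) = (8.868/50)/(8.86/20) = 0.17736/0.443 = 0.4004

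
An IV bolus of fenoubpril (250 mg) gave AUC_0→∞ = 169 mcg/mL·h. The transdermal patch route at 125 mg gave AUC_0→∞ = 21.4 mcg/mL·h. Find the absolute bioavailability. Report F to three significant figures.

F = (AUC_ev / D_ev) / (AUC_iv / D_iv)
  = (21.4/125) / (169/250)
  = 0.1712 / 0.676 = 0.2533

F = 0.253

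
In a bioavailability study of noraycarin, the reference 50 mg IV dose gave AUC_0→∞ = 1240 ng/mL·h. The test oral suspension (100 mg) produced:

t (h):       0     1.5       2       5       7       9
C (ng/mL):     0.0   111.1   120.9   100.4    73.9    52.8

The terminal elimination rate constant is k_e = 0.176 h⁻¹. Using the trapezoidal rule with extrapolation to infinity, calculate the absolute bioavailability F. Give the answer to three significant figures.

F = 0.433

Trapezoidal AUC_0→9 (oral suspension):
  [0→1.5]: (0.0+111.1)/2 × 1.5 = 83.325
  [1.5→2]: (111.1+120.9)/2 × 0.5 = 58.0
  [2→5]: (120.9+100.4)/2 × 3 = 331.95
  [5→7]: (100.4+73.9)/2 × 2 = 174.3
  [7→9]: (73.9+52.8)/2 × 2 = 126.7
  Sum = 774.275 ng/mL·h
Tail: C_last/k_e = 52.8/0.176 = 300.000
AUC_0→∞ (oral suspension) = 774.275 + 300.000 = 1074.275 ng/mL·h
F = (AUC_ev/D_ev)/(AUC_iv/D_iv) = (1074.275/100)/(1240/50) = 10.74275/24.8 = 0.4332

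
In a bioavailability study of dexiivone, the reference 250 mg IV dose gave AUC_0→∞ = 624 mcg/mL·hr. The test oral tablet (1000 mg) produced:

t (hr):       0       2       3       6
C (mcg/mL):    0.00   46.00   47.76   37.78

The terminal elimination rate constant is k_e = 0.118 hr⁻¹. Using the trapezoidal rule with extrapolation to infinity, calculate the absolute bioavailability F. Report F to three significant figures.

Trapezoidal AUC_0→6 (oral tablet):
  [0→2]: (0.00+46.00)/2 × 2 = 46.0
  [2→3]: (46.00+47.76)/2 × 1 = 46.88
  [3→6]: (47.76+37.78)/2 × 3 = 128.31
  Sum = 221.19 mcg/mL·hr
Tail: C_last/k_e = 37.78/0.118 = 320.169
AUC_0→∞ (oral tablet) = 221.19 + 320.169 = 541.359 mcg/mL·hr
F = (AUC_ev/D_ev)/(AUC_iv/D_iv) = (541.359/1000)/(624/250) = 0.541359/2.496 = 0.2169

F = 0.217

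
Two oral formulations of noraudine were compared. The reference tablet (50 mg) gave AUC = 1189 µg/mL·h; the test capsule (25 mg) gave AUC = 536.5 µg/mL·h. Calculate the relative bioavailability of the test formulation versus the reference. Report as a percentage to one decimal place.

F_rel = (AUC_test/D_test) / (AUC_ref/D_ref)
      = (536.5/25) / (1189/50)
      = 21.46 / 23.78 = 0.9024 = 90.24%

F_rel = 90.2%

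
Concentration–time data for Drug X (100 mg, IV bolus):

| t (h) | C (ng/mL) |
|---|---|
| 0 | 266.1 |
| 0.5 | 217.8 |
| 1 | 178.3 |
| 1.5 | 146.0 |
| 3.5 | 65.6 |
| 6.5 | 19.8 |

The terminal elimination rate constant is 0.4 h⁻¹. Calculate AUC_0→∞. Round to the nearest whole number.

AUC = 690 ng/mL·h

Trapezoidal AUC_0→6.5:
  [0→0.5]: (266.1+217.8)/2 × 0.5 = 120.975
  [0.5→1]: (217.8+178.3)/2 × 0.5 = 99.025
  [1→1.5]: (178.3+146.0)/2 × 0.5 = 81.075
  [1.5→3.5]: (146.0+65.6)/2 × 2 = 211.6
  [3.5→6.5]: (65.6+19.8)/2 × 3 = 128.1
  Sum = 640.775 ng/mL·h
Extrapolated tail: C_last / k_e = 19.8 / 0.4 = 49.500
AUC_0→∞ = 640.775 + 49.500 = 690.275 ng/mL·h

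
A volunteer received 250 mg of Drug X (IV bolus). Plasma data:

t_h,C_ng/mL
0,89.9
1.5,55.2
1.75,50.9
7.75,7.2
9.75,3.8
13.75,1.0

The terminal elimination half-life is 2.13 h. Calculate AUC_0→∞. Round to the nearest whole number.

AUC = 320 ng/mL·h

Trapezoidal AUC_0→13.75:
  [0→1.5]: (89.9+55.2)/2 × 1.5 = 108.825
  [1.5→1.75]: (55.2+50.9)/2 × 0.25 = 13.2625
  [1.75→7.75]: (50.9+7.2)/2 × 6 = 174.3
  [7.75→9.75]: (7.2+3.8)/2 × 2 = 11.0
  [9.75→13.75]: (3.8+1.0)/2 × 4 = 9.6
  Sum = 316.9875 ng/mL·h
k_e = ln2 / t½ = 0.693147 / 2.13 = 0.3254 h^-1
Extrapolated tail: C_last / k_e = 1.0 / 0.3254 = 3.073
AUC_0→∞ = 316.9875 + 3.073 = 320.0605 ng/mL·h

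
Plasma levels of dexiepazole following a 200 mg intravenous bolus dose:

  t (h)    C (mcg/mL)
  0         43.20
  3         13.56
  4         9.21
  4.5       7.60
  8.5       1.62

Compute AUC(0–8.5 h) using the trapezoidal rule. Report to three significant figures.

Trapezoidal AUC_0→8.5:
  [0→3]: (43.20+13.56)/2 × 3 = 85.14
  [3→4]: (13.56+9.21)/2 × 1 = 11.385
  [4→4.5]: (9.21+7.60)/2 × 0.5 = 4.2025
  [4.5→8.5]: (7.60+1.62)/2 × 4 = 18.44
  Sum = 119.1675 mcg/mL·h

AUC = 119 mcg/mL·h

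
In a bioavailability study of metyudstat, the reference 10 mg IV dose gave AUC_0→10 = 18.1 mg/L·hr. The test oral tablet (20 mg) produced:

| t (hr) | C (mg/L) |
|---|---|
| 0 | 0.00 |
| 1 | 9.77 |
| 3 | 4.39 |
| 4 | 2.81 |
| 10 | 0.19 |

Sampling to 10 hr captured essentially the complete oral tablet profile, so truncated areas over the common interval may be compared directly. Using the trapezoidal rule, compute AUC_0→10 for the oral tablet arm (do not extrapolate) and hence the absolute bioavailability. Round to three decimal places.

F = 0.874

Trapezoidal AUC_0→10 (oral tablet):
  [0→1]: (0.00+9.77)/2 × 1 = 4.885
  [1→3]: (9.77+4.39)/2 × 2 = 14.16
  [3→4]: (4.39+2.81)/2 × 1 = 3.6
  [4→10]: (2.81+0.19)/2 × 6 = 9.0
  Sum = 31.645 mg/L·hr
F = (AUC_ev/D_ev)/(AUC_iv/D_iv) = (31.645/20)/(18.1/10) = 1.58225/1.81 = 0.8742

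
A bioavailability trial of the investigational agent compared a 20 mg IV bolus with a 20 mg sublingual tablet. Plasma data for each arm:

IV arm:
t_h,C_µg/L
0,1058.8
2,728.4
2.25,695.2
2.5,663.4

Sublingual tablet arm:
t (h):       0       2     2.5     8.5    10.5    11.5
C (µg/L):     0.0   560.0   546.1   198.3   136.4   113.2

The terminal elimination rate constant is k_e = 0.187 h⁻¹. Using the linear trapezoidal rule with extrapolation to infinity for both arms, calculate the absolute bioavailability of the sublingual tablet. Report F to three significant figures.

F = 0.728

Trapezoidal AUC_0→2.5 (IV):
  [0→2]: (1058.8+728.4)/2 × 2 = 1787.2
  [2→2.25]: (728.4+695.2)/2 × 0.25 = 177.95
  [2.25→2.5]: (695.2+663.4)/2 × 0.25 = 169.825
  Sum = 2134.975 µg/L·h
IV tail: 663.4/0.187 = 3547.594; AUC_iv,0→∞ = 2134.975 + 3547.594 = 5682.569 µg/L·h
Trapezoidal AUC_0→11.5 (sublingual tablet):
  [0→2]: (0.0+560.0)/2 × 2 = 560.0
  [2→2.5]: (560.0+546.1)/2 × 0.5 = 276.525
  [2.5→8.5]: (546.1+198.3)/2 × 6 = 2233.2
  [8.5→10.5]: (198.3+136.4)/2 × 2 = 334.7
  [10.5→11.5]: (136.4+113.2)/2 × 1 = 124.8
  Sum = 3529.225 µg/L·h
sublingual tablet tail: 113.2/0.187 = 605.348; AUC_ev,0→∞ = 3529.225 + 605.348 = 4134.573 µg/L·h
F = (AUC_ev/D_ev)/(AUC_iv/D_iv) = (4134.573/20)/(5682.569/20) = 206.72865/284.12845 = 0.7276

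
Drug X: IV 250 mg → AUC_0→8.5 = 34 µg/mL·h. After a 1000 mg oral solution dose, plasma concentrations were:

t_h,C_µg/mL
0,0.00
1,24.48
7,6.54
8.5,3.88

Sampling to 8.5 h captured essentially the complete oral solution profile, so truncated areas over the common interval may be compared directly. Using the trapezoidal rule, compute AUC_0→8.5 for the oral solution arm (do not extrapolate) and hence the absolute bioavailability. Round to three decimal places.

F = 0.832

Trapezoidal AUC_0→8.5 (oral solution):
  [0→1]: (0.00+24.48)/2 × 1 = 12.24
  [1→7]: (24.48+6.54)/2 × 6 = 93.06
  [7→8.5]: (6.54+3.88)/2 × 1.5 = 7.815
  Sum = 113.115 µg/mL·h
F = (AUC_ev/D_ev)/(AUC_iv/D_iv) = (113.115/1000)/(34/250) = 0.113115/0.136 = 0.8317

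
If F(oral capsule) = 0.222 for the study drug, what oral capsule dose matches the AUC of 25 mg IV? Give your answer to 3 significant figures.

D_oral = 113 mg

For equal systemic exposure: F × D_ev = D_iv
D_ev = D_iv / F = 25 / 0.222 = 112.613 mg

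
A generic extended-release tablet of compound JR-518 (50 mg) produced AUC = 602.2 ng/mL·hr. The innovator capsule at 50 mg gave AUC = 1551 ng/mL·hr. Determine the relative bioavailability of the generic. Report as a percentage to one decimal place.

F_rel = 38.8%

F_rel = (AUC_test/D_test) / (AUC_ref/D_ref)
      = (602.2/50) / (1551/50)
      = 12.044 / 31.02 = 0.3883 = 38.83%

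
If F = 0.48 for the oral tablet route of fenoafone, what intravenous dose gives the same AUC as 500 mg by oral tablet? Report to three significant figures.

D_iv = 240 mg

Systemic exposure from an extravascular dose = F × D_ev, so the equivalent IV dose is F × D_ev.
D_iv = F × D_ev = 0.48 × 500 = 240 mg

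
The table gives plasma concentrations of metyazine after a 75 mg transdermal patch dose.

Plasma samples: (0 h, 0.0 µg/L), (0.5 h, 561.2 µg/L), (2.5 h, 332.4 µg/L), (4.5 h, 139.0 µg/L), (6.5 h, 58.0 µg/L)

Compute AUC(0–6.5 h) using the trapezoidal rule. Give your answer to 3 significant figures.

AUC = 1700 µg/L·h

Trapezoidal AUC_0→6.5:
  [0→0.5]: (0.0+561.2)/2 × 0.5 = 140.3
  [0.5→2.5]: (561.2+332.4)/2 × 2 = 893.6
  [2.5→4.5]: (332.4+139.0)/2 × 2 = 471.4
  [4.5→6.5]: (139.0+58.0)/2 × 2 = 197.0
  Sum = 1702.3 µg/L·h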